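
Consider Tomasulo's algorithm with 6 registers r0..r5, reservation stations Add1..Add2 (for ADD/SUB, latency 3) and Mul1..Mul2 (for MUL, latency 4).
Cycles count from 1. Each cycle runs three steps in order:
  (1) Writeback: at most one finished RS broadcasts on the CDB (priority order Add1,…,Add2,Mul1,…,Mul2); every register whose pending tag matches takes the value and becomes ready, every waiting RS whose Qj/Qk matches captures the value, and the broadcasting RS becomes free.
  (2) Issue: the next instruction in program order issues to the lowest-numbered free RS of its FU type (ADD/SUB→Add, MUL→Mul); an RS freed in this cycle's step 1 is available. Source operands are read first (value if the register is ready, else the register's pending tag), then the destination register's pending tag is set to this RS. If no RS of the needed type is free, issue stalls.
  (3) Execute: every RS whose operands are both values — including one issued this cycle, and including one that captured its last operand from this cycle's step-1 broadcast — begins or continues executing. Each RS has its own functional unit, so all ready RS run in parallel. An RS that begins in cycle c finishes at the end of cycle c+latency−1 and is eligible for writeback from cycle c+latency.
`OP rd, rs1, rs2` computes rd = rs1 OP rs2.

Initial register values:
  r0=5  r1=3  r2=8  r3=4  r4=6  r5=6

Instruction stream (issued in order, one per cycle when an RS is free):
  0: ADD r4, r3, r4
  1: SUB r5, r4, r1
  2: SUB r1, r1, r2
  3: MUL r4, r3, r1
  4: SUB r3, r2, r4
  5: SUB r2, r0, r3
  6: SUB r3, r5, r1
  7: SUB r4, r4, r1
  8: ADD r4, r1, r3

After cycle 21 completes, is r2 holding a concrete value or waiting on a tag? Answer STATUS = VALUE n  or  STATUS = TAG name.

STATUS = VALUE -23

c1: issue ADD r4<-Add1 | r0:5,r1:3,r2:8,r3:4,r4:Add1,r5:6
c2: issue SUB r5<-Add2 | r0:5,r1:3,r2:8,r3:4,r4:Add1,r5:Add2
c3: stall | r0:5,r1:3,r2:8,r3:4,r4:Add1,r5:Add2
c4: CDB Add1=10; issue SUB r1<-Add1 | r0:5,r1:Add1,r2:8,r3:4,r4:10,r5:Add2
c5: issue MUL r4<-Mul1 | r0:5,r1:Add1,r2:8,r3:4,r4:Mul1,r5:Add2
c6: stall | r0:5,r1:Add1,r2:8,r3:4,r4:Mul1,r5:Add2
c7: CDB Add1=-5; issue SUB r3<-Add1 | r0:5,r1:-5,r2:8,r3:Add1,r4:Mul1,r5:Add2
c8: CDB Add2=7; issue SUB r2<-Add2 | r0:5,r1:-5,r2:Add2,r3:Add1,r4:Mul1,r5:7
c9: stall | r0:5,r1:-5,r2:Add2,r3:Add1,r4:Mul1,r5:7
c10: stall | r0:5,r1:-5,r2:Add2,r3:Add1,r4:Mul1,r5:7
c11: CDB Mul1=-20; stall | r0:5,r1:-5,r2:Add2,r3:Add1,r4:-20,r5:7
c12: stall | r0:5,r1:-5,r2:Add2,r3:Add1,r4:-20,r5:7
c13: stall | r0:5,r1:-5,r2:Add2,r3:Add1,r4:-20,r5:7
c14: CDB Add1=28; issue SUB r3<-Add1 | r0:5,r1:-5,r2:Add2,r3:Add1,r4:-20,r5:7
c15: stall | r0:5,r1:-5,r2:Add2,r3:Add1,r4:-20,r5:7
c16: stall | r0:5,r1:-5,r2:Add2,r3:Add1,r4:-20,r5:7
c17: CDB Add1=12; issue SUB r4<-Add1 | r0:5,r1:-5,r2:Add2,r3:12,r4:Add1,r5:7
c18: CDB Add2=-23; issue ADD r4<-Add2 | r0:5,r1:-5,r2:-23,r3:12,r4:Add2,r5:7
c19: - | r0:5,r1:-5,r2:-23,r3:12,r4:Add2,r5:7
c20: CDB Add1=-15 | r0:5,r1:-5,r2:-23,r3:12,r4:Add2,r5:7
c21: CDB Add2=7 | r0:5,r1:-5,r2:-23,r3:12,r4:7,r5:7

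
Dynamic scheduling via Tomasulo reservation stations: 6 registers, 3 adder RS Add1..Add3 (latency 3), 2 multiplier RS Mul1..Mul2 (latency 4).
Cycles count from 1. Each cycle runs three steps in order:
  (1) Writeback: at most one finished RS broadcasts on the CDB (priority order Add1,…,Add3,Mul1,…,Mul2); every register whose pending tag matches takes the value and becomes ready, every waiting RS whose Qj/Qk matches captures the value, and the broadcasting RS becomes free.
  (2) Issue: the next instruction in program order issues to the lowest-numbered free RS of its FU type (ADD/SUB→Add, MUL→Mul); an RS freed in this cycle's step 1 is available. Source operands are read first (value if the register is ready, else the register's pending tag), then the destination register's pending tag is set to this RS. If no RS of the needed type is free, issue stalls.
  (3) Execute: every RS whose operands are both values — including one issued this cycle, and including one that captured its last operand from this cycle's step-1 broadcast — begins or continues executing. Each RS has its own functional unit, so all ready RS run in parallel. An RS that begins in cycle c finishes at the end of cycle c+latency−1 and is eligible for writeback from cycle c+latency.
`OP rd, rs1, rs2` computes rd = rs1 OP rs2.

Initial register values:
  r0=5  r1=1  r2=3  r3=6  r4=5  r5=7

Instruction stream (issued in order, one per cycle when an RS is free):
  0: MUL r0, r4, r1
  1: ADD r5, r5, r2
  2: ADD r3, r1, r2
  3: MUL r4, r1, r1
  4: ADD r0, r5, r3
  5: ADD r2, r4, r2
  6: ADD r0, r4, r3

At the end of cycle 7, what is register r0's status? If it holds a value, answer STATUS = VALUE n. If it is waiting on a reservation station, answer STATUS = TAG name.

STATUS = TAG Add3

c1: issue MUL r0<-Mul1 | r0:Mul1,r1:1,r2:3,r3:6,r4:5,r5:7
c2: issue ADD r5<-Add1 | r0:Mul1,r1:1,r2:3,r3:6,r4:5,r5:Add1
c3: issue ADD r3<-Add2 | r0:Mul1,r1:1,r2:3,r3:Add2,r4:5,r5:Add1
c4: issue MUL r4<-Mul2 | r0:Mul1,r1:1,r2:3,r3:Add2,r4:Mul2,r5:Add1
c5: CDB Add1=10; issue ADD r0<-Add1 | r0:Add1,r1:1,r2:3,r3:Add2,r4:Mul2,r5:10
c6: CDB Add2=4; issue ADD r2<-Add2 | r0:Add1,r1:1,r2:Add2,r3:4,r4:Mul2,r5:10
c7: CDB Mul1=5; issue ADD r0<-Add3 | r0:Add3,r1:1,r2:Add2,r3:4,r4:Mul2,r5:10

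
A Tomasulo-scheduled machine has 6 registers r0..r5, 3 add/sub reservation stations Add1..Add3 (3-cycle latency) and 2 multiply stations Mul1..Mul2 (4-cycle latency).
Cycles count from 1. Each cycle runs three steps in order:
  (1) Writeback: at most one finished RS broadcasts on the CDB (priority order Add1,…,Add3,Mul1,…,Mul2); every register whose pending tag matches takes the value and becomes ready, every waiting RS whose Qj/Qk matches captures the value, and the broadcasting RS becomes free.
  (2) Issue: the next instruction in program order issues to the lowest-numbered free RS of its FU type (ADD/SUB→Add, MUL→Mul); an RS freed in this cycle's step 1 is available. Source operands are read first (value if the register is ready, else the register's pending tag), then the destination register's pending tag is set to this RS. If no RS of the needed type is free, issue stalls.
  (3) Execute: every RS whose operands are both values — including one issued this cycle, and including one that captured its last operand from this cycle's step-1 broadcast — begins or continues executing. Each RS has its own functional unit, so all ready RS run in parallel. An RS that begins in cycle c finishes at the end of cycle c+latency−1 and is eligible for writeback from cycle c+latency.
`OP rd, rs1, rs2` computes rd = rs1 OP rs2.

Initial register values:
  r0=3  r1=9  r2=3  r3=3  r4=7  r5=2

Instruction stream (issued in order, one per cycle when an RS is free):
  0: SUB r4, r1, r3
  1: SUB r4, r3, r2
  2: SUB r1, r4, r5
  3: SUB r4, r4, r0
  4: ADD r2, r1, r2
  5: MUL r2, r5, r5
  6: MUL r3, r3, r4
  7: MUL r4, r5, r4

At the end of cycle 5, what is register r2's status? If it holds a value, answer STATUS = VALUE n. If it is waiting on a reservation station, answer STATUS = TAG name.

STATUS = TAG Add2

cycle 1: issue SUB r4<-Add1 // r0:3,r1:9,r2:3,r3:3,r4:Add1,r5:2
cycle 2: issue SUB r4<-Add2 // r0:3,r1:9,r2:3,r3:3,r4:Add2,r5:2
cycle 3: issue SUB r1<-Add3 // r0:3,r1:Add3,r2:3,r3:3,r4:Add2,r5:2
cycle 4: CDB Add1=6; issue SUB r4<-Add1 // r0:3,r1:Add3,r2:3,r3:3,r4:Add1,r5:2
cycle 5: CDB Add2=0; issue ADD r2<-Add2 // r0:3,r1:Add3,r2:Add2,r3:3,r4:Add1,r5:2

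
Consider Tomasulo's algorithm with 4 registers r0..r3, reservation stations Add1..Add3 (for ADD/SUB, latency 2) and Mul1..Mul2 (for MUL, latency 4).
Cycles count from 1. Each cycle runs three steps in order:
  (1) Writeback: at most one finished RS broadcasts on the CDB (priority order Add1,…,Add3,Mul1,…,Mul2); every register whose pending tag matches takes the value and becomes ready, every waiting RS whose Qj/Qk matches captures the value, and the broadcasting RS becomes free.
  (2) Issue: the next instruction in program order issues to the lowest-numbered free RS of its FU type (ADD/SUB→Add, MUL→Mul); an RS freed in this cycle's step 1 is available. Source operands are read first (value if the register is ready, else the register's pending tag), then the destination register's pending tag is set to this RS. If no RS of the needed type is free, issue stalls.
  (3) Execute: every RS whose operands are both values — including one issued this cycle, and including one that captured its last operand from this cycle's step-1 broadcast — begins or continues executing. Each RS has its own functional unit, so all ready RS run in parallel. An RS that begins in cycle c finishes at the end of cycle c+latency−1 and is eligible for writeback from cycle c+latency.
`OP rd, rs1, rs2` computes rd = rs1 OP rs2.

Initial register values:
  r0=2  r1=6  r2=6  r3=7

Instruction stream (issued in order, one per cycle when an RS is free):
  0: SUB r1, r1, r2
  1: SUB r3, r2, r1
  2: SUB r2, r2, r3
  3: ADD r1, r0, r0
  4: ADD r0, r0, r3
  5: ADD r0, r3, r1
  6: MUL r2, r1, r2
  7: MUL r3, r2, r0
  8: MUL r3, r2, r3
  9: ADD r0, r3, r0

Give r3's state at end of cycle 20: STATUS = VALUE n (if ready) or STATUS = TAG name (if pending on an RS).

STATUS = VALUE 0

  c1: issue SUB r1<-Add1  regs: r0:2,r1:Add1,r2:6,r3:7
  c2: issue SUB r3<-Add2  regs: r0:2,r1:Add1,r2:6,r3:Add2
  c3: CDB Add1=0; issue SUB r2<-Add1  regs: r0:2,r1:0,r2:Add1,r3:Add2
  c4: issue ADD r1<-Add3  regs: r0:2,r1:Add3,r2:Add1,r3:Add2
  c5: CDB Add2=6; issue ADD r0<-Add2  regs: r0:Add2,r1:Add3,r2:Add1,r3:6
  c6: CDB Add3=4; issue ADD r0<-Add3  regs: r0:Add3,r1:4,r2:Add1,r3:6
  c7: CDB Add1=0; issue MUL r2<-Mul1  regs: r0:Add3,r1:4,r2:Mul1,r3:6
  c8: CDB Add2=8; issue MUL r3<-Mul2  regs: r0:Add3,r1:4,r2:Mul1,r3:Mul2
  c9: CDB Add3=10; stall  regs: r0:10,r1:4,r2:Mul1,r3:Mul2
  c10: stall  regs: r0:10,r1:4,r2:Mul1,r3:Mul2
  c11: CDB Mul1=0; issue MUL r3<-Mul1  regs: r0:10,r1:4,r2:0,r3:Mul1
  c12: issue ADD r0<-Add1  regs: r0:Add1,r1:4,r2:0,r3:Mul1
  c13: -  regs: r0:Add1,r1:4,r2:0,r3:Mul1
  c14: -  regs: r0:Add1,r1:4,r2:0,r3:Mul1
  c15: CDB Mul2=0  regs: r0:Add1,r1:4,r2:0,r3:Mul1
  c16: -  regs: r0:Add1,r1:4,r2:0,r3:Mul1
  c17: -  regs: r0:Add1,r1:4,r2:0,r3:Mul1
  c18: -  regs: r0:Add1,r1:4,r2:0,r3:Mul1
  c19: CDB Mul1=0  regs: r0:Add1,r1:4,r2:0,r3:0
  c20: -  regs: r0:Add1,r1:4,r2:0,r3:0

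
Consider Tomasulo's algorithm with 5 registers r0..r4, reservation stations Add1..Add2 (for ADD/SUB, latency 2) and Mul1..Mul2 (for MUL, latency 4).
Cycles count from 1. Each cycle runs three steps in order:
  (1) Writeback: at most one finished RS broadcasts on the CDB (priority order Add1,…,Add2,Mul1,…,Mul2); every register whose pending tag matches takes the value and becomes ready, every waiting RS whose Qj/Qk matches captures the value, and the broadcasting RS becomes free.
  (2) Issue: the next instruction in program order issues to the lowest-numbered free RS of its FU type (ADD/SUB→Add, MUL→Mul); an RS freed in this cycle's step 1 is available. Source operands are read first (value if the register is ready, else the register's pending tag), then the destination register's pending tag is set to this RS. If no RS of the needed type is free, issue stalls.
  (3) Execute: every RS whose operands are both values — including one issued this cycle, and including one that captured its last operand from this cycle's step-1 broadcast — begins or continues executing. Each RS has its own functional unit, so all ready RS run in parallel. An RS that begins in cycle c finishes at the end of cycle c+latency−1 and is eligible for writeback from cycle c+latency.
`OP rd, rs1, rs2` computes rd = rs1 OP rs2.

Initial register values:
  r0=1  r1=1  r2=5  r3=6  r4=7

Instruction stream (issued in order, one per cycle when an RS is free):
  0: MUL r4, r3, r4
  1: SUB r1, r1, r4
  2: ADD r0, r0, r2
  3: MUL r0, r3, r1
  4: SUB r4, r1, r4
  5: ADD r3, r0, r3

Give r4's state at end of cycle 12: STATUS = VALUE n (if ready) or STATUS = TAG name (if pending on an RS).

c1: issue MUL r4<-Mul1 | r0:1,r1:1,r2:5,r3:6,r4:Mul1
c2: issue SUB r1<-Add1 | r0:1,r1:Add1,r2:5,r3:6,r4:Mul1
c3: issue ADD r0<-Add2 | r0:Add2,r1:Add1,r2:5,r3:6,r4:Mul1
c4: issue MUL r0<-Mul2 | r0:Mul2,r1:Add1,r2:5,r3:6,r4:Mul1
c5: CDB Add2=6; issue SUB r4<-Add2 | r0:Mul2,r1:Add1,r2:5,r3:6,r4:Add2
c6: CDB Mul1=42; stall | r0:Mul2,r1:Add1,r2:5,r3:6,r4:Add2
c7: stall | r0:Mul2,r1:Add1,r2:5,r3:6,r4:Add2
c8: CDB Add1=-41; issue ADD r3<-Add1 | r0:Mul2,r1:-41,r2:5,r3:Add1,r4:Add2
c9: - | r0:Mul2,r1:-41,r2:5,r3:Add1,r4:Add2
c10: CDB Add2=-83 | r0:Mul2,r1:-41,r2:5,r3:Add1,r4:-83
c11: - | r0:Mul2,r1:-41,r2:5,r3:Add1,r4:-83
c12: CDB Mul2=-246 | r0:-246,r1:-41,r2:5,r3:Add1,r4:-83

STATUS = VALUE -83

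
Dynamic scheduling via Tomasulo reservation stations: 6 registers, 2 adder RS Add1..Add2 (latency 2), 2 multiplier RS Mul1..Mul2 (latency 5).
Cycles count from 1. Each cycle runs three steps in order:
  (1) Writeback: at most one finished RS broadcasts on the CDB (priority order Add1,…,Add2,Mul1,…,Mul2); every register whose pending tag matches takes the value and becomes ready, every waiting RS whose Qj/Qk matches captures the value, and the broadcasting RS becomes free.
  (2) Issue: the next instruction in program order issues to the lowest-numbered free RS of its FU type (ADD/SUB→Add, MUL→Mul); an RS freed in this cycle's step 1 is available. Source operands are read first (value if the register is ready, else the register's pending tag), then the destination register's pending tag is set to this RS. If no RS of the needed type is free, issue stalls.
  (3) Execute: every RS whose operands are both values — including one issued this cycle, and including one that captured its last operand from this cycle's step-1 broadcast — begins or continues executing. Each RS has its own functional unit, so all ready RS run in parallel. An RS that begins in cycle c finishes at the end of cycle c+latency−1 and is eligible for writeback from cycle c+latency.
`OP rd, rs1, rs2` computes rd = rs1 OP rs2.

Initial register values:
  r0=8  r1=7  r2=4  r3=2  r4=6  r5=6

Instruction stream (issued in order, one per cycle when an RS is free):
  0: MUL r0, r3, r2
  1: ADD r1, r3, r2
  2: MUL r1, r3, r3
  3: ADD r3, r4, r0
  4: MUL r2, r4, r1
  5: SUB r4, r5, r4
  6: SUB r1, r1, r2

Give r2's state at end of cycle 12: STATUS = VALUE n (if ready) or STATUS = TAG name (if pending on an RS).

cycle 1: issue MUL r0<-Mul1 // r0:Mul1,r1:7,r2:4,r3:2,r4:6,r5:6
cycle 2: issue ADD r1<-Add1 // r0:Mul1,r1:Add1,r2:4,r3:2,r4:6,r5:6
cycle 3: issue MUL r1<-Mul2 // r0:Mul1,r1:Mul2,r2:4,r3:2,r4:6,r5:6
cycle 4: CDB Add1=6; issue ADD r3<-Add1 // r0:Mul1,r1:Mul2,r2:4,r3:Add1,r4:6,r5:6
cycle 5: stall // r0:Mul1,r1:Mul2,r2:4,r3:Add1,r4:6,r5:6
cycle 6: CDB Mul1=8; issue MUL r2<-Mul1 // r0:8,r1:Mul2,r2:Mul1,r3:Add1,r4:6,r5:6
cycle 7: issue SUB r4<-Add2 // r0:8,r1:Mul2,r2:Mul1,r3:Add1,r4:Add2,r5:6
cycle 8: CDB Add1=14; issue SUB r1<-Add1 // r0:8,r1:Add1,r2:Mul1,r3:14,r4:Add2,r5:6
cycle 9: CDB Add2=0 // r0:8,r1:Add1,r2:Mul1,r3:14,r4:0,r5:6
cycle 10: CDB Mul2=4 // r0:8,r1:Add1,r2:Mul1,r3:14,r4:0,r5:6
cycle 11: - // r0:8,r1:Add1,r2:Mul1,r3:14,r4:0,r5:6
cycle 12: - // r0:8,r1:Add1,r2:Mul1,r3:14,r4:0,r5:6

STATUS = TAG Mul1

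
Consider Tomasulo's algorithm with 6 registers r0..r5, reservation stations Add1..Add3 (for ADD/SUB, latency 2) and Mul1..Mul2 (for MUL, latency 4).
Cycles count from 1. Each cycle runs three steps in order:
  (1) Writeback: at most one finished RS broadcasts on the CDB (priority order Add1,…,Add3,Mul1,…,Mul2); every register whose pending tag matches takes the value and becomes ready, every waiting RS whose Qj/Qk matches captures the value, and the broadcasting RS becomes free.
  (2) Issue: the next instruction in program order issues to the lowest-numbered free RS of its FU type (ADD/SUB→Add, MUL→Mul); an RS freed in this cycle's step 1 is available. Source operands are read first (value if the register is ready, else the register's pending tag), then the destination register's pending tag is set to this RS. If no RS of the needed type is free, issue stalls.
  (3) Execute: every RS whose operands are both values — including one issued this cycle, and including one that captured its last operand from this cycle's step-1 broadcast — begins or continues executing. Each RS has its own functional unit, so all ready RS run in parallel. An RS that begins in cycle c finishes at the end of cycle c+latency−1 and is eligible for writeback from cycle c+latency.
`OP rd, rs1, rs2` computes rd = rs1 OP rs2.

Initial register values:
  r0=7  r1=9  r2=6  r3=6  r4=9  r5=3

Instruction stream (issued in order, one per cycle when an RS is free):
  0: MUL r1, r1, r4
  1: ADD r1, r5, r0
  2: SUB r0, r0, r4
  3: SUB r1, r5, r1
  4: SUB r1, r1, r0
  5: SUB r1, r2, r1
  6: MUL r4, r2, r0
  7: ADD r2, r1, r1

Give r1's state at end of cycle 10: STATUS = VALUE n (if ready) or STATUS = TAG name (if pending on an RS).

STATUS = VALUE 11

cycle 1: issue MUL r1<-Mul1 // r0:7,r1:Mul1,r2:6,r3:6,r4:9,r5:3
cycle 2: issue ADD r1<-Add1 // r0:7,r1:Add1,r2:6,r3:6,r4:9,r5:3
cycle 3: issue SUB r0<-Add2 // r0:Add2,r1:Add1,r2:6,r3:6,r4:9,r5:3
cycle 4: CDB Add1=10; issue SUB r1<-Add1 // r0:Add2,r1:Add1,r2:6,r3:6,r4:9,r5:3
cycle 5: CDB Add2=-2; issue SUB r1<-Add2 // r0:-2,r1:Add2,r2:6,r3:6,r4:9,r5:3
cycle 6: CDB Add1=-7; issue SUB r1<-Add1 // r0:-2,r1:Add1,r2:6,r3:6,r4:9,r5:3
cycle 7: CDB Mul1=81; issue MUL r4<-Mul1 // r0:-2,r1:Add1,r2:6,r3:6,r4:Mul1,r5:3
cycle 8: CDB Add2=-5; issue ADD r2<-Add2 // r0:-2,r1:Add1,r2:Add2,r3:6,r4:Mul1,r5:3
cycle 9: - // r0:-2,r1:Add1,r2:Add2,r3:6,r4:Mul1,r5:3
cycle 10: CDB Add1=11 // r0:-2,r1:11,r2:Add2,r3:6,r4:Mul1,r5:3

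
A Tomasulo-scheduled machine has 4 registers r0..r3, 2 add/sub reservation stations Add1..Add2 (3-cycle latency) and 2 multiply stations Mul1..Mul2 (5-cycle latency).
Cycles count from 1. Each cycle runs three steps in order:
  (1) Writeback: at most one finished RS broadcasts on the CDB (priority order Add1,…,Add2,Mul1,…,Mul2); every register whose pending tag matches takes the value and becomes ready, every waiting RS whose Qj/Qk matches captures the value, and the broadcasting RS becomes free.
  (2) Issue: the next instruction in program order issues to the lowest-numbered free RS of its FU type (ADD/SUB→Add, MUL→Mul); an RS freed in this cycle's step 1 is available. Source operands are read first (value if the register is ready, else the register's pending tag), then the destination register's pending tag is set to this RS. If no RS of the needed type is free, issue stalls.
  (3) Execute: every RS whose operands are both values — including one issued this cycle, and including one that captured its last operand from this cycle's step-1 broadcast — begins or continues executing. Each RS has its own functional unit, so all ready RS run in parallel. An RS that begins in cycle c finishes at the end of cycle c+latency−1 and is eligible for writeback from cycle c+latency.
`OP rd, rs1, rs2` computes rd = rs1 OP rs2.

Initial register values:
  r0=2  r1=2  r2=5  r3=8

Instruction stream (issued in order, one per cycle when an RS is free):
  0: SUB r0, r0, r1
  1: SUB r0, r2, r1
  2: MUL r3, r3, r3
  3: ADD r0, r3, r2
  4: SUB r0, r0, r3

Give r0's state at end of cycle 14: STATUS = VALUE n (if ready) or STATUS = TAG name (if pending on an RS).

c1: issue SUB r0<-Add1 | r0:Add1,r1:2,r2:5,r3:8
c2: issue SUB r0<-Add2 | r0:Add2,r1:2,r2:5,r3:8
c3: issue MUL r3<-Mul1 | r0:Add2,r1:2,r2:5,r3:Mul1
c4: CDB Add1=0; issue ADD r0<-Add1 | r0:Add1,r1:2,r2:5,r3:Mul1
c5: CDB Add2=3; issue SUB r0<-Add2 | r0:Add2,r1:2,r2:5,r3:Mul1
c6: - | r0:Add2,r1:2,r2:5,r3:Mul1
c7: - | r0:Add2,r1:2,r2:5,r3:Mul1
c8: CDB Mul1=64 | r0:Add2,r1:2,r2:5,r3:64
c9: - | r0:Add2,r1:2,r2:5,r3:64
c10: - | r0:Add2,r1:2,r2:5,r3:64
c11: CDB Add1=69 | r0:Add2,r1:2,r2:5,r3:64
c12: - | r0:Add2,r1:2,r2:5,r3:64
c13: - | r0:Add2,r1:2,r2:5,r3:64
c14: CDB Add2=5 | r0:5,r1:2,r2:5,r3:64

STATUS = VALUE 5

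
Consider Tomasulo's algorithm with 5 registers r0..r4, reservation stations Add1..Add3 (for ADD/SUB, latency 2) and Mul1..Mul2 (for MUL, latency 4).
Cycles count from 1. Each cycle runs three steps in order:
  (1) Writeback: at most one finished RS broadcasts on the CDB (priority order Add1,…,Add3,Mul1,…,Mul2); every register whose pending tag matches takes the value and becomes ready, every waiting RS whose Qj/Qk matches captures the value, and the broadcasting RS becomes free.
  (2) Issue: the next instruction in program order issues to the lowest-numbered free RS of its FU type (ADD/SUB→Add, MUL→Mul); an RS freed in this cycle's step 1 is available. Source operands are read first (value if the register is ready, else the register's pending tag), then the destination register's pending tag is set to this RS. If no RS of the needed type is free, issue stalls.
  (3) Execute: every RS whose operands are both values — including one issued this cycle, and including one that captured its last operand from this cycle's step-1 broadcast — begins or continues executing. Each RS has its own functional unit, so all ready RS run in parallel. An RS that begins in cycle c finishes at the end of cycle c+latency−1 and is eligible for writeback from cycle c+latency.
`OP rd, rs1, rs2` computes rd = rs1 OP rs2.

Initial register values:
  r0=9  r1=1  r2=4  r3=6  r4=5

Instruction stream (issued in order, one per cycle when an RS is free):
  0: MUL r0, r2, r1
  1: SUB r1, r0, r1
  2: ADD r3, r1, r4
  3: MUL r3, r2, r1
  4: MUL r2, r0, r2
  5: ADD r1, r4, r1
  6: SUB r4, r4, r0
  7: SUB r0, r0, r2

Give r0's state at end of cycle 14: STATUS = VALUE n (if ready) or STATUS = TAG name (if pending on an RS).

STATUS = VALUE -12

c1: issue MUL r0<-Mul1 | r0:Mul1,r1:1,r2:4,r3:6,r4:5
c2: issue SUB r1<-Add1 | r0:Mul1,r1:Add1,r2:4,r3:6,r4:5
c3: issue ADD r3<-Add2 | r0:Mul1,r1:Add1,r2:4,r3:Add2,r4:5
c4: issue MUL r3<-Mul2 | r0:Mul1,r1:Add1,r2:4,r3:Mul2,r4:5
c5: CDB Mul1=4; issue MUL r2<-Mul1 | r0:4,r1:Add1,r2:Mul1,r3:Mul2,r4:5
c6: issue ADD r1<-Add3 | r0:4,r1:Add3,r2:Mul1,r3:Mul2,r4:5
c7: CDB Add1=3; issue SUB r4<-Add1 | r0:4,r1:Add3,r2:Mul1,r3:Mul2,r4:Add1
c8: stall | r0:4,r1:Add3,r2:Mul1,r3:Mul2,r4:Add1
c9: CDB Add1=1; issue SUB r0<-Add1 | r0:Add1,r1:Add3,r2:Mul1,r3:Mul2,r4:1
c10: CDB Add2=8 | r0:Add1,r1:Add3,r2:Mul1,r3:Mul2,r4:1
c11: CDB Add3=8 | r0:Add1,r1:8,r2:Mul1,r3:Mul2,r4:1
c12: CDB Mul1=16 | r0:Add1,r1:8,r2:16,r3:Mul2,r4:1
c13: CDB Mul2=12 | r0:Add1,r1:8,r2:16,r3:12,r4:1
c14: CDB Add1=-12 | r0:-12,r1:8,r2:16,r3:12,r4:1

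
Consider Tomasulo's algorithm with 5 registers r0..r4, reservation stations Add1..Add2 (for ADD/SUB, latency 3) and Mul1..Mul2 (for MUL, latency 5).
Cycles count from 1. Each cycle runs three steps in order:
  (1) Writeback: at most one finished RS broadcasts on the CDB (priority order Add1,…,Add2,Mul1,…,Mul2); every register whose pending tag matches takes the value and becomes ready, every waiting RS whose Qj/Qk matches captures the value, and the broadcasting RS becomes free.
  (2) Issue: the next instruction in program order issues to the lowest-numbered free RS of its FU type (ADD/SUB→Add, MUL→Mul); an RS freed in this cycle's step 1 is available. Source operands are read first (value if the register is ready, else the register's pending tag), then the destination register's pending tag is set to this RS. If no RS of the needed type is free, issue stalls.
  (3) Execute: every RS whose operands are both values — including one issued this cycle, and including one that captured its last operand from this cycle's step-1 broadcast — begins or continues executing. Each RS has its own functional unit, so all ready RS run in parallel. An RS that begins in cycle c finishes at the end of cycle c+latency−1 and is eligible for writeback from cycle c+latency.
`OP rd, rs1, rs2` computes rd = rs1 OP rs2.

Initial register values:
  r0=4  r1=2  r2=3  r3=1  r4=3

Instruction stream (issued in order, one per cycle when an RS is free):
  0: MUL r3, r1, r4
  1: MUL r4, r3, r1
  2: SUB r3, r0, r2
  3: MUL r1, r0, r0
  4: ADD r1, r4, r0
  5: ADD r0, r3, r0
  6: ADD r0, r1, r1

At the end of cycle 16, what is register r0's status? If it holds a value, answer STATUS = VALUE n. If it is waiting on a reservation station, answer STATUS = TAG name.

  c1: issue MUL r3<-Mul1  regs: r0:4,r1:2,r2:3,r3:Mul1,r4:3
  c2: issue MUL r4<-Mul2  regs: r0:4,r1:2,r2:3,r3:Mul1,r4:Mul2
  c3: issue SUB r3<-Add1  regs: r0:4,r1:2,r2:3,r3:Add1,r4:Mul2
  c4: stall  regs: r0:4,r1:2,r2:3,r3:Add1,r4:Mul2
  c5: stall  regs: r0:4,r1:2,r2:3,r3:Add1,r4:Mul2
  c6: CDB Add1=1; stall  regs: r0:4,r1:2,r2:3,r3:1,r4:Mul2
  c7: CDB Mul1=6; issue MUL r1<-Mul1  regs: r0:4,r1:Mul1,r2:3,r3:1,r4:Mul2
  c8: issue ADD r1<-Add1  regs: r0:4,r1:Add1,r2:3,r3:1,r4:Mul2
  c9: issue ADD r0<-Add2  regs: r0:Add2,r1:Add1,r2:3,r3:1,r4:Mul2
  c10: stall  regs: r0:Add2,r1:Add1,r2:3,r3:1,r4:Mul2
  c11: stall  regs: r0:Add2,r1:Add1,r2:3,r3:1,r4:Mul2
  c12: CDB Add2=5; issue ADD r0<-Add2  regs: r0:Add2,r1:Add1,r2:3,r3:1,r4:Mul2
  c13: CDB Mul1=16  regs: r0:Add2,r1:Add1,r2:3,r3:1,r4:Mul2
  c14: CDB Mul2=12  regs: r0:Add2,r1:Add1,r2:3,r3:1,r4:12
  c15: -  regs: r0:Add2,r1:Add1,r2:3,r3:1,r4:12
  c16: -  regs: r0:Add2,r1:Add1,r2:3,r3:1,r4:12

STATUS = TAG Add2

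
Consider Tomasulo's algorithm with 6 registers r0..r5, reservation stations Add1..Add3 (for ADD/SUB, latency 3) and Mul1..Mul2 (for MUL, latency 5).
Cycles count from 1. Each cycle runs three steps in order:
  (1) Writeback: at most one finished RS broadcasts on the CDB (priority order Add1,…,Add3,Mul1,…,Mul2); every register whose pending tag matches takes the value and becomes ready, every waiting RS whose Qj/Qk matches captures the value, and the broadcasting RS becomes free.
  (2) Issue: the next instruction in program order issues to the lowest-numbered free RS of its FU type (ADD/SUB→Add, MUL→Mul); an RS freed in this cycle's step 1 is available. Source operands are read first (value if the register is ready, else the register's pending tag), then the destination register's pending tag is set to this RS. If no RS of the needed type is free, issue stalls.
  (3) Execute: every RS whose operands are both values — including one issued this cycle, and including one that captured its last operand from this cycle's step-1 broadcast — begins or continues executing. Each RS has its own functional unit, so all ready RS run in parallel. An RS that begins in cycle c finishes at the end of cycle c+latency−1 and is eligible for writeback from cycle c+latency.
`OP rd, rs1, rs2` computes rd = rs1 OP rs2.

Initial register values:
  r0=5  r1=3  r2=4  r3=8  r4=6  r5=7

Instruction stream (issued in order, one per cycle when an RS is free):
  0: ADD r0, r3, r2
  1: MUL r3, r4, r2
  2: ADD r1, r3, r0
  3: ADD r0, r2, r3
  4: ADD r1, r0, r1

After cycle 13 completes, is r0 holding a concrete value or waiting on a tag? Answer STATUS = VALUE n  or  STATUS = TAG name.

STATUS = VALUE 28

cycle 1: issue ADD r0<-Add1 // r0:Add1,r1:3,r2:4,r3:8,r4:6,r5:7
cycle 2: issue MUL r3<-Mul1 // r0:Add1,r1:3,r2:4,r3:Mul1,r4:6,r5:7
cycle 3: issue ADD r1<-Add2 // r0:Add1,r1:Add2,r2:4,r3:Mul1,r4:6,r5:7
cycle 4: CDB Add1=12; issue ADD r0<-Add1 // r0:Add1,r1:Add2,r2:4,r3:Mul1,r4:6,r5:7
cycle 5: issue ADD r1<-Add3 // r0:Add1,r1:Add3,r2:4,r3:Mul1,r4:6,r5:7
cycle 6: - // r0:Add1,r1:Add3,r2:4,r3:Mul1,r4:6,r5:7
cycle 7: CDB Mul1=24 // r0:Add1,r1:Add3,r2:4,r3:24,r4:6,r5:7
cycle 8: - // r0:Add1,r1:Add3,r2:4,r3:24,r4:6,r5:7
cycle 9: - // r0:Add1,r1:Add3,r2:4,r3:24,r4:6,r5:7
cycle 10: CDB Add1=28 // r0:28,r1:Add3,r2:4,r3:24,r4:6,r5:7
cycle 11: CDB Add2=36 // r0:28,r1:Add3,r2:4,r3:24,r4:6,r5:7
cycle 12: - // r0:28,r1:Add3,r2:4,r3:24,r4:6,r5:7
cycle 13: - // r0:28,r1:Add3,r2:4,r3:24,r4:6,r5:7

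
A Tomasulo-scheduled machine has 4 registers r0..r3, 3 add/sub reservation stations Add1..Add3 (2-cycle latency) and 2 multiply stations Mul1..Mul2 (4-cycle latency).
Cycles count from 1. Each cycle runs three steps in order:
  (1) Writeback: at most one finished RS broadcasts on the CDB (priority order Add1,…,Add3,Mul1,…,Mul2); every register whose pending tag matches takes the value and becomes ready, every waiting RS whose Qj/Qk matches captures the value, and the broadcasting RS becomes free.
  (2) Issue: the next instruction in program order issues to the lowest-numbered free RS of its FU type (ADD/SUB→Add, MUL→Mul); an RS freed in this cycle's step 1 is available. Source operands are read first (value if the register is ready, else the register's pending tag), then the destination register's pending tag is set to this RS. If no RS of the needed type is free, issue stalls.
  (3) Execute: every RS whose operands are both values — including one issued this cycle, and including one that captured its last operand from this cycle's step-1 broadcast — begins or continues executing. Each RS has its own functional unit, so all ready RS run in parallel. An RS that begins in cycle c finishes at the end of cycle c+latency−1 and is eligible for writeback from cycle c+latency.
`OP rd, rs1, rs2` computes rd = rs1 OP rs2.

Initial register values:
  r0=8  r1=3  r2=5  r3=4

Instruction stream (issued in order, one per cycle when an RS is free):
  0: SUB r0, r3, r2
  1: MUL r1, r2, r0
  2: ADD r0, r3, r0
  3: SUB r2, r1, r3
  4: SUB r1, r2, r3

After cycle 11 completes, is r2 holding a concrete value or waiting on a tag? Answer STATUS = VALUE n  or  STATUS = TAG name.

cycle 1: issue SUB r0<-Add1 // r0:Add1,r1:3,r2:5,r3:4
cycle 2: issue MUL r1<-Mul1 // r0:Add1,r1:Mul1,r2:5,r3:4
cycle 3: CDB Add1=-1; issue ADD r0<-Add1 // r0:Add1,r1:Mul1,r2:5,r3:4
cycle 4: issue SUB r2<-Add2 // r0:Add1,r1:Mul1,r2:Add2,r3:4
cycle 5: CDB Add1=3; issue SUB r1<-Add1 // r0:3,r1:Add1,r2:Add2,r3:4
cycle 6: - // r0:3,r1:Add1,r2:Add2,r3:4
cycle 7: CDB Mul1=-5 // r0:3,r1:Add1,r2:Add2,r3:4
cycle 8: - // r0:3,r1:Add1,r2:Add2,r3:4
cycle 9: CDB Add2=-9 // r0:3,r1:Add1,r2:-9,r3:4
cycle 10: - // r0:3,r1:Add1,r2:-9,r3:4
cycle 11: CDB Add1=-13 // r0:3,r1:-13,r2:-9,r3:4

STATUS = VALUE -9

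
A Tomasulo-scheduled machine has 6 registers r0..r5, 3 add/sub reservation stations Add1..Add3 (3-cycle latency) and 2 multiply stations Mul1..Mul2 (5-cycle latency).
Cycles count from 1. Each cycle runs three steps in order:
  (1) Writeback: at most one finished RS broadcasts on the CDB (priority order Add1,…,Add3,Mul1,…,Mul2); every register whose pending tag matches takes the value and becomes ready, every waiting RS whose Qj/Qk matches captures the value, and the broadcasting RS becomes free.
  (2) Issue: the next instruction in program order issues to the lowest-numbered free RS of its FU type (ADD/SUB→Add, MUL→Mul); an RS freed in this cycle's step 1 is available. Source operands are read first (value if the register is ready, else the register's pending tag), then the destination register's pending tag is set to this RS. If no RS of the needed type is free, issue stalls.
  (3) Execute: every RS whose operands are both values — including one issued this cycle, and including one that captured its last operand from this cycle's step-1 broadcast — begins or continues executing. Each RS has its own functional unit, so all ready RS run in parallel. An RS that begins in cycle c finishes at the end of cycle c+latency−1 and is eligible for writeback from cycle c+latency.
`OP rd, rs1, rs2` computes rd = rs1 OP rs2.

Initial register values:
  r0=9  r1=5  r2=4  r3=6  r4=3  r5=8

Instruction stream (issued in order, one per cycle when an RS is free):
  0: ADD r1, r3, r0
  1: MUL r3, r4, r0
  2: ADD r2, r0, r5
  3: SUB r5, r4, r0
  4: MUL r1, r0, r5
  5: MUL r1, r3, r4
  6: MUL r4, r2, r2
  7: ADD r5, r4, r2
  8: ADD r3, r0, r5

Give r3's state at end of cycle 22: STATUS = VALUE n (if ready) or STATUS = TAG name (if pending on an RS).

cycle 1: issue ADD r1<-Add1 // r0:9,r1:Add1,r2:4,r3:6,r4:3,r5:8
cycle 2: issue MUL r3<-Mul1 // r0:9,r1:Add1,r2:4,r3:Mul1,r4:3,r5:8
cycle 3: issue ADD r2<-Add2 // r0:9,r1:Add1,r2:Add2,r3:Mul1,r4:3,r5:8
cycle 4: CDB Add1=15; issue SUB r5<-Add1 // r0:9,r1:15,r2:Add2,r3:Mul1,r4:3,r5:Add1
cycle 5: issue MUL r1<-Mul2 // r0:9,r1:Mul2,r2:Add2,r3:Mul1,r4:3,r5:Add1
cycle 6: CDB Add2=17; stall // r0:9,r1:Mul2,r2:17,r3:Mul1,r4:3,r5:Add1
cycle 7: CDB Add1=-6; stall // r0:9,r1:Mul2,r2:17,r3:Mul1,r4:3,r5:-6
cycle 8: CDB Mul1=27; issue MUL r1<-Mul1 // r0:9,r1:Mul1,r2:17,r3:27,r4:3,r5:-6
cycle 9: stall // r0:9,r1:Mul1,r2:17,r3:27,r4:3,r5:-6
cycle 10: stall // r0:9,r1:Mul1,r2:17,r3:27,r4:3,r5:-6
cycle 11: stall // r0:9,r1:Mul1,r2:17,r3:27,r4:3,r5:-6
cycle 12: CDB Mul2=-54; issue MUL r4<-Mul2 // r0:9,r1:Mul1,r2:17,r3:27,r4:Mul2,r5:-6
cycle 13: CDB Mul1=81; issue ADD r5<-Add1 // r0:9,r1:81,r2:17,r3:27,r4:Mul2,r5:Add1
cycle 14: issue ADD r3<-Add2 // r0:9,r1:81,r2:17,r3:Add2,r4:Mul2,r5:Add1
cycle 15: - // r0:9,r1:81,r2:17,r3:Add2,r4:Mul2,r5:Add1
cycle 16: - // r0:9,r1:81,r2:17,r3:Add2,r4:Mul2,r5:Add1
cycle 17: CDB Mul2=289 // r0:9,r1:81,r2:17,r3:Add2,r4:289,r5:Add1
cycle 18: - // r0:9,r1:81,r2:17,r3:Add2,r4:289,r5:Add1
cycle 19: - // r0:9,r1:81,r2:17,r3:Add2,r4:289,r5:Add1
cycle 20: CDB Add1=306 // r0:9,r1:81,r2:17,r3:Add2,r4:289,r5:306
cycle 21: - // r0:9,r1:81,r2:17,r3:Add2,r4:289,r5:306
cycle 22: - // r0:9,r1:81,r2:17,r3:Add2,r4:289,r5:306

STATUS = TAG Add2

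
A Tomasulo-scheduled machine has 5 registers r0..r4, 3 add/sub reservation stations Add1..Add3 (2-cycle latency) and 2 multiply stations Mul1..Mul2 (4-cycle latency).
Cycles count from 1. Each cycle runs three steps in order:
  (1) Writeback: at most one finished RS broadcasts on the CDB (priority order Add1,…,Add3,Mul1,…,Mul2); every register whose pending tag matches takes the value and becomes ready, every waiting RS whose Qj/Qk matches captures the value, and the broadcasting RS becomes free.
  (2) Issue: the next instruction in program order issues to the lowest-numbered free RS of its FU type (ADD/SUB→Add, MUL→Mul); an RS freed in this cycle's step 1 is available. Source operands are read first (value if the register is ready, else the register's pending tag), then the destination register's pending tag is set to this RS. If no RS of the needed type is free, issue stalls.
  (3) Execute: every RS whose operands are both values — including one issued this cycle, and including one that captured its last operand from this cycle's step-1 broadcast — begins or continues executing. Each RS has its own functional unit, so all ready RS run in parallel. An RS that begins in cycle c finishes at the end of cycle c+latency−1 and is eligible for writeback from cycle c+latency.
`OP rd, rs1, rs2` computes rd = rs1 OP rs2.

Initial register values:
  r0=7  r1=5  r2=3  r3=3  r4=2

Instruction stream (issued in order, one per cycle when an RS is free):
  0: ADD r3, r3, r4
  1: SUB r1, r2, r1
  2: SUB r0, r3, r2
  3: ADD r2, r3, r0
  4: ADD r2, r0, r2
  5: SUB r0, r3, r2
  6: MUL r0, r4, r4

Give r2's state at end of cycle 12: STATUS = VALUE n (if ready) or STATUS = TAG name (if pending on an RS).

c1: issue ADD r3<-Add1 | r0:7,r1:5,r2:3,r3:Add1,r4:2
c2: issue SUB r1<-Add2 | r0:7,r1:Add2,r2:3,r3:Add1,r4:2
c3: CDB Add1=5; issue SUB r0<-Add1 | r0:Add1,r1:Add2,r2:3,r3:5,r4:2
c4: CDB Add2=-2; issue ADD r2<-Add2 | r0:Add1,r1:-2,r2:Add2,r3:5,r4:2
c5: CDB Add1=2; issue ADD r2<-Add1 | r0:2,r1:-2,r2:Add1,r3:5,r4:2
c6: issue SUB r0<-Add3 | r0:Add3,r1:-2,r2:Add1,r3:5,r4:2
c7: CDB Add2=7; issue MUL r0<-Mul1 | r0:Mul1,r1:-2,r2:Add1,r3:5,r4:2
c8: - | r0:Mul1,r1:-2,r2:Add1,r3:5,r4:2
c9: CDB Add1=9 | r0:Mul1,r1:-2,r2:9,r3:5,r4:2
c10: - | r0:Mul1,r1:-2,r2:9,r3:5,r4:2
c11: CDB Add3=-4 | r0:Mul1,r1:-2,r2:9,r3:5,r4:2
c12: CDB Mul1=4 | r0:4,r1:-2,r2:9,r3:5,r4:2

STATUS = VALUE 9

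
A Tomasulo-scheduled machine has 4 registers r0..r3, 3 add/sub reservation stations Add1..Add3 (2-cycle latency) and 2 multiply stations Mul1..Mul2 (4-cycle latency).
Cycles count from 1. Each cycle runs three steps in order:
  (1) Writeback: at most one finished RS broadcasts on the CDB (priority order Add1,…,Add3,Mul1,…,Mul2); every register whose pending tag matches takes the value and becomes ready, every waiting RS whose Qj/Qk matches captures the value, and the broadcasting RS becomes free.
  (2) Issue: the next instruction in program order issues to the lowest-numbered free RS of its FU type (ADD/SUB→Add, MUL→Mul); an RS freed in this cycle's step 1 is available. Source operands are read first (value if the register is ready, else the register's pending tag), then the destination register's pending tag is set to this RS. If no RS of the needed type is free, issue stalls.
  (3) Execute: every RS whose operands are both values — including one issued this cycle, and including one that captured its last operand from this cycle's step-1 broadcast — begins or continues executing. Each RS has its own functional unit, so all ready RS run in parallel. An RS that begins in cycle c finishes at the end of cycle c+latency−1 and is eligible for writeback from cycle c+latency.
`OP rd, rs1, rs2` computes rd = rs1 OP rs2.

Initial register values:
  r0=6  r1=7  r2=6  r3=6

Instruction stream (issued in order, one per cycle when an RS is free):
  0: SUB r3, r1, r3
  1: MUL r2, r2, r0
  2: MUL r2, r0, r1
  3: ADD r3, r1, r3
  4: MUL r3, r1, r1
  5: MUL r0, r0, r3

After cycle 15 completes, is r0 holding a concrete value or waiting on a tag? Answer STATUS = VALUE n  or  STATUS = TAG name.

STATUS = VALUE 294

c1: issue SUB r3<-Add1 | r0:6,r1:7,r2:6,r3:Add1
c2: issue MUL r2<-Mul1 | r0:6,r1:7,r2:Mul1,r3:Add1
c3: CDB Add1=1; issue MUL r2<-Mul2 | r0:6,r1:7,r2:Mul2,r3:1
c4: issue ADD r3<-Add1 | r0:6,r1:7,r2:Mul2,r3:Add1
c5: stall | r0:6,r1:7,r2:Mul2,r3:Add1
c6: CDB Add1=8; stall | r0:6,r1:7,r2:Mul2,r3:8
c7: CDB Mul1=36; issue MUL r3<-Mul1 | r0:6,r1:7,r2:Mul2,r3:Mul1
c8: CDB Mul2=42; issue MUL r0<-Mul2 | r0:Mul2,r1:7,r2:42,r3:Mul1
c9: - | r0:Mul2,r1:7,r2:42,r3:Mul1
c10: - | r0:Mul2,r1:7,r2:42,r3:Mul1
c11: CDB Mul1=49 | r0:Mul2,r1:7,r2:42,r3:49
c12: - | r0:Mul2,r1:7,r2:42,r3:49
c13: - | r0:Mul2,r1:7,r2:42,r3:49
c14: - | r0:Mul2,r1:7,r2:42,r3:49
c15: CDB Mul2=294 | r0:294,r1:7,r2:42,r3:49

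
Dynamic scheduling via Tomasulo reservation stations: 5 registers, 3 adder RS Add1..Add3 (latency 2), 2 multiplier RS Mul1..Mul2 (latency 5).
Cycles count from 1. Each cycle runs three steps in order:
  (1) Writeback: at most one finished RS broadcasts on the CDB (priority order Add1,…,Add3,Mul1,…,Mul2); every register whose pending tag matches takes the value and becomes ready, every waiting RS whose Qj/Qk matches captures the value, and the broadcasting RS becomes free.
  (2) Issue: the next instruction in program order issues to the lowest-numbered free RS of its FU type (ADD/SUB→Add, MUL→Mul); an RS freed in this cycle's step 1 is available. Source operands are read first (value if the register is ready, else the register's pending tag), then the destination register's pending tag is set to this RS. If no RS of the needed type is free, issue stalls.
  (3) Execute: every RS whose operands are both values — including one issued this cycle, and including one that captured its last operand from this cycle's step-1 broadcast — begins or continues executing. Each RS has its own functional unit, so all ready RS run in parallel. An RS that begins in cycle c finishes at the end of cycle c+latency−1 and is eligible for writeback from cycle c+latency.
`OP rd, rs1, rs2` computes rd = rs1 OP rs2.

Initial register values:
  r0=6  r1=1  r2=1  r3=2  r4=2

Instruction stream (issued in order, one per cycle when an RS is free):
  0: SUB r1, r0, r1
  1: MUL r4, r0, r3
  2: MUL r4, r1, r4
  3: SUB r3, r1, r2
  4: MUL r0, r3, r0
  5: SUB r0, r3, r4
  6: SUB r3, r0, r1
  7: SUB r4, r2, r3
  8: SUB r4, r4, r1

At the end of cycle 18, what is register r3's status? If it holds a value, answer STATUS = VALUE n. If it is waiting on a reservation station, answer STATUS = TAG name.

  c1: issue SUB r1<-Add1  regs: r0:6,r1:Add1,r2:1,r3:2,r4:2
  c2: issue MUL r4<-Mul1  regs: r0:6,r1:Add1,r2:1,r3:2,r4:Mul1
  c3: CDB Add1=5; issue MUL r4<-Mul2  regs: r0:6,r1:5,r2:1,r3:2,r4:Mul2
  c4: issue SUB r3<-Add1  regs: r0:6,r1:5,r2:1,r3:Add1,r4:Mul2
  c5: stall  regs: r0:6,r1:5,r2:1,r3:Add1,r4:Mul2
  c6: CDB Add1=4; stall  regs: r0:6,r1:5,r2:1,r3:4,r4:Mul2
  c7: CDB Mul1=12; issue MUL r0<-Mul1  regs: r0:Mul1,r1:5,r2:1,r3:4,r4:Mul2
  c8: issue SUB r0<-Add1  regs: r0:Add1,r1:5,r2:1,r3:4,r4:Mul2
  c9: issue SUB r3<-Add2  regs: r0:Add1,r1:5,r2:1,r3:Add2,r4:Mul2
  c10: issue SUB r4<-Add3  regs: r0:Add1,r1:5,r2:1,r3:Add2,r4:Add3
  c11: stall  regs: r0:Add1,r1:5,r2:1,r3:Add2,r4:Add3
  c12: CDB Mul1=24; stall  regs: r0:Add1,r1:5,r2:1,r3:Add2,r4:Add3
  c13: CDB Mul2=60; stall  regs: r0:Add1,r1:5,r2:1,r3:Add2,r4:Add3
  c14: stall  regs: r0:Add1,r1:5,r2:1,r3:Add2,r4:Add3
  c15: CDB Add1=-56; issue SUB r4<-Add1  regs: r0:-56,r1:5,r2:1,r3:Add2,r4:Add1
  c16: -  regs: r0:-56,r1:5,r2:1,r3:Add2,r4:Add1
  c17: CDB Add2=-61  regs: r0:-56,r1:5,r2:1,r3:-61,r4:Add1
  c18: -  regs: r0:-56,r1:5,r2:1,r3:-61,r4:Add1

STATUS = VALUE -61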